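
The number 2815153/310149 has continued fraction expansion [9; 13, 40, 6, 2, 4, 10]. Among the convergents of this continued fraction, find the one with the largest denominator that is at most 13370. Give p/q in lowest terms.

61713/6799

a_0 = 9: 9/1  (≤ bound)
a_1 = 13: 118/13  (≤ bound)
a_2 = 40: 4729/521  (≤ bound)
a_3 = 6: 28492/3139  (≤ bound)
a_4 = 2: 61713/6799  (≤ bound)
a_5 = 4: 275344/30335  (> 13370, stop)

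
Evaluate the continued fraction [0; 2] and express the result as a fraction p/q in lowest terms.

1/2

a_0 = 0: 0/1
a_1 = 2: 1/2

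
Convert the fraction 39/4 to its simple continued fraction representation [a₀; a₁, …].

Run the Euclidean algorithm, recording each quotient:
39 = 9·4 + 3, so a_0 = 9
4 = 1·3 + 1, so a_1 = 1
3 = 3·1 + 0, so a_2 = 3

[9; 1, 3]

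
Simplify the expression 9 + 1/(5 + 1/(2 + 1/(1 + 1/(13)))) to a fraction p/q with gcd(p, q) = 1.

2012/219

a_0 = 9: 9/1
a_1 = 5: 46/5
a_2 = 2: 101/11
a_3 = 1: 147/16
a_4 = 13: 2012/219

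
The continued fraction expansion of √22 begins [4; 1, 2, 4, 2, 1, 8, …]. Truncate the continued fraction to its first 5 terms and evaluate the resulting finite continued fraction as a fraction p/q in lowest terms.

Start with 2.
4 + 1/(2/1) = 4 + 1/2 = 9/2
2 + 1/(9/2) = 2 + 2/9 = 20/9
1 + 1/(20/9) = 1 + 9/20 = 29/20
4 + 1/(29/20) = 4 + 20/29 = 136/29

136/29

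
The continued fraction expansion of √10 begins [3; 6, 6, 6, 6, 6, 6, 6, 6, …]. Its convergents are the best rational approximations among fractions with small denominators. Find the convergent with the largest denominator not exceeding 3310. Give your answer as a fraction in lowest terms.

4443/1405

a_0 = 3: 3/1  (≤ bound)
a_1 = 6: 19/6  (≤ bound)
a_2 = 6: 117/37  (≤ bound)
a_3 = 6: 721/228  (≤ bound)
a_4 = 6: 4443/1405  (≤ bound)
a_5 = 6: 27379/8658  (> 3310, stop)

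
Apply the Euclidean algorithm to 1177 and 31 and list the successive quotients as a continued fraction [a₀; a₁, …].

[37; 1, 30]

1177 ÷ 31 → quotient 37, remainder 30
31 ÷ 30 → quotient 1, remainder 1
30 ÷ 1 → quotient 30, remainder 0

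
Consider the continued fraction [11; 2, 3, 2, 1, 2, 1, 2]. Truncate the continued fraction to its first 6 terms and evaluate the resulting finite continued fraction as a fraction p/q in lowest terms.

Start with 2.
1 + 1/(2/1) = 1 + 1/2 = 3/2
2 + 1/(3/2) = 2 + 2/3 = 8/3
3 + 1/(8/3) = 3 + 3/8 = 27/8
2 + 1/(27/8) = 2 + 8/27 = 62/27
11 + 1/(62/27) = 11 + 27/62 = 709/62

709/62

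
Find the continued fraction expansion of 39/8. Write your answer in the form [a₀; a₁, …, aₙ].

Apply division with remainder until the remainder is 0:
⌊39/8⌋ = 4, remainder 7
⌊8/7⌋ = 1, remainder 1
⌊7/1⌋ = 7, remainder 0

[4; 1, 7]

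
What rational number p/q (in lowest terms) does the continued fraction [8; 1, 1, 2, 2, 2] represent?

a_0 = 8: 8/1
a_1 = 1: 9/1
a_2 = 1: 17/2
a_3 = 2: 43/5
a_4 = 2: 103/12
a_5 = 2: 249/29

249/29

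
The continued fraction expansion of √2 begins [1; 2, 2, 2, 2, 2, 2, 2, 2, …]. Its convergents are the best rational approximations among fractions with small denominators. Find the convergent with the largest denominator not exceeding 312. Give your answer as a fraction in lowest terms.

239/169

a_0 = 1: 1/1  (≤ bound)
a_1 = 2: 3/2  (≤ bound)
a_2 = 2: 7/5  (≤ bound)
a_3 = 2: 17/12  (≤ bound)
a_4 = 2: 41/29  (≤ bound)
a_5 = 2: 99/70  (≤ bound)
a_6 = 2: 239/169  (≤ bound)
a_7 = 2: 577/408  (> 312, stop)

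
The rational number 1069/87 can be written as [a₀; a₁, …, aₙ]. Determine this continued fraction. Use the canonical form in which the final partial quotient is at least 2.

1069 = 12·87 + 25, so a_0 = 12
87 = 3·25 + 12, so a_1 = 3
25 = 2·12 + 1, so a_2 = 2
12 = 12·1 + 0, so a_3 = 12

[12; 3, 2, 12]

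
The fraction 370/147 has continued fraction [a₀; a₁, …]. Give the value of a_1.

370 = 2·147 + 76, so a_0 = 2
147 = 1·76 + 71, so a_1 = 1

1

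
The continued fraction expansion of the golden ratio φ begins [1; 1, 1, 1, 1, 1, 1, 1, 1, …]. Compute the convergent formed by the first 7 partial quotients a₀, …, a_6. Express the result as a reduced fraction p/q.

21/13

a_0 = 1: 1/1
a_1 = 1: 2/1
a_2 = 1: 3/2
a_3 = 1: 5/3
a_4 = 1: 8/5
a_5 = 1: 13/8
a_6 = 1: 21/13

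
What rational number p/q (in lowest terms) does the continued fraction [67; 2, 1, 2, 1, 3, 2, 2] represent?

Collapse the nested fraction from the inside out:
Start with 2.
2 + 1/(2/1) = 2 + 1/2 = 5/2
3 + 1/(5/2) = 3 + 2/5 = 17/5
1 + 1/(17/5) = 1 + 5/17 = 22/17
2 + 1/(22/17) = 2 + 17/22 = 61/22
1 + 1/(61/22) = 1 + 22/61 = 83/61
2 + 1/(83/61) = 2 + 61/83 = 227/83
67 + 1/(227/83) = 67 + 83/227 = 15292/227

15292/227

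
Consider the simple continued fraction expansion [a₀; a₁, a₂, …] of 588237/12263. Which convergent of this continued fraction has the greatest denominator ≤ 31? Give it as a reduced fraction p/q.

List convergents until the denominator exceeds the bound:
a_0 = 47: 47/1  (≤ bound)
a_1 = 1: 48/1  (≤ bound)
a_2 = 30: 1487/31  (≤ bound)
a_3 = 1: 1535/32  (> 31, stop)

1487/31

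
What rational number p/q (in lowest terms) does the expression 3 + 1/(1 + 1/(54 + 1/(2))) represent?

442/111

Compute successive convergents:
a_0 = 3: 3/1
a_1 = 1: 4/1
a_2 = 54: 219/55
a_3 = 2: 442/111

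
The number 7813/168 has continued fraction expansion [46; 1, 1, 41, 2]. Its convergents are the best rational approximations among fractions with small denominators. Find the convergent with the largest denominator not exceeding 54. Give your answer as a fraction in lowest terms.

a_0 = 46: 46/1  (≤ bound)
a_1 = 1: 47/1  (≤ bound)
a_2 = 1: 93/2  (≤ bound)
a_3 = 41: 3860/83  (> 54, stop)

93/2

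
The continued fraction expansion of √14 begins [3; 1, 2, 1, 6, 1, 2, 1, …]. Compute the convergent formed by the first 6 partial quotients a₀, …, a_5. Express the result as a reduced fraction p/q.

a_0 = 3: 3/1
a_1 = 1: 4/1
a_2 = 2: 11/3
a_3 = 1: 15/4
a_4 = 6: 101/27
a_5 = 1: 116/31

116/31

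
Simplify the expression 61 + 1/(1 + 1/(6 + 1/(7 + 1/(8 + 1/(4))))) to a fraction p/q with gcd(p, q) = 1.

103801/1678

a_0 = 61: 61/1
a_1 = 1: 62/1
a_2 = 6: 433/7
a_3 = 7: 3093/50
a_4 = 8: 25177/407
a_5 = 4: 103801/1678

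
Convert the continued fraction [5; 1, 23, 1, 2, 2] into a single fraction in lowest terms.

1031/173

Work from the innermost term outward:
Start with 2.
2 + 1/(2/1) = 2 + 1/2 = 5/2
1 + 1/(5/2) = 1 + 2/5 = 7/5
23 + 1/(7/5) = 23 + 5/7 = 166/7
1 + 1/(166/7) = 1 + 7/166 = 173/166
5 + 1/(173/166) = 5 + 166/173 = 1031/173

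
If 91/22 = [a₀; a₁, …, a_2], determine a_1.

7

⌊91/22⌋ = 4, remainder 3
⌊22/3⌋ = 7, remainder 1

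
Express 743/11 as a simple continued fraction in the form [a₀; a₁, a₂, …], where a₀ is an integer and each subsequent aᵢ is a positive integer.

[67; 1, 1, 5]

Run the Euclidean algorithm, recording each quotient:
743 = 67·11 + 6, so a_0 = 67
11 = 1·6 + 5, so a_1 = 1
6 = 1·5 + 1, so a_2 = 1
5 = 5·1 + 0, so a_3 = 5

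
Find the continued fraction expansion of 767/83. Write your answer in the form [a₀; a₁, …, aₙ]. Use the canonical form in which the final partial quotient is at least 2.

[9; 4, 6, 1, 2]

Run the Euclidean algorithm, recording each quotient:
⌊767/83⌋ = 9, remainder 20
⌊83/20⌋ = 4, remainder 3
⌊20/3⌋ = 6, remainder 2
⌊3/2⌋ = 1, remainder 1
⌊2/1⌋ = 2, remainder 0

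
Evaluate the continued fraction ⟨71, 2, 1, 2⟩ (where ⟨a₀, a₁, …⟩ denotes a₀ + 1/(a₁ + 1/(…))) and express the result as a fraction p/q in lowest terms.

571/8

a_0 = 71: 71/1
a_1 = 2: 143/2
a_2 = 1: 214/3
a_3 = 2: 571/8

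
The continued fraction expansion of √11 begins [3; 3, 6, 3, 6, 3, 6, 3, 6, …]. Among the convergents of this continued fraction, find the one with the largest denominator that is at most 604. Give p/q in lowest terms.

1257/379

List convergents until the denominator exceeds the bound:
a_0 = 3: 3/1  (≤ bound)
a_1 = 3: 10/3  (≤ bound)
a_2 = 6: 63/19  (≤ bound)
a_3 = 3: 199/60  (≤ bound)
a_4 = 6: 1257/379  (≤ bound)
a_5 = 3: 3970/1197  (> 604, stop)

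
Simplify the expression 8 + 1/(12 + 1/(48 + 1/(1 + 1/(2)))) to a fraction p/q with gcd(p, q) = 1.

14186/1755

Work from the innermost term outward:
Start with 2.
1 + 1/(2/1) = 1 + 1/2 = 3/2
48 + 1/(3/2) = 48 + 2/3 = 146/3
12 + 1/(146/3) = 12 + 3/146 = 1755/146
8 + 1/(1755/146) = 8 + 146/1755 = 14186/1755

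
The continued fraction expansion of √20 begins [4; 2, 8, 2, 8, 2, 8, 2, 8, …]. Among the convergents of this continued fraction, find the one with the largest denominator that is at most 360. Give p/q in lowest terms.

a_0 = 4: 4/1  (≤ bound)
a_1 = 2: 9/2  (≤ bound)
a_2 = 8: 76/17  (≤ bound)
a_3 = 2: 161/36  (≤ bound)
a_4 = 8: 1364/305  (≤ bound)
a_5 = 2: 2889/646  (> 360, stop)

1364/305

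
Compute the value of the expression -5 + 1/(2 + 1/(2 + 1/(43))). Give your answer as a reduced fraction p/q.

Start with 43.
2 + 1/(43/1) = 2 + 1/43 = 87/43
2 + 1/(87/43) = 2 + 43/87 = 217/87
-5 + 1/(217/87) = -5 + 87/217 = -998/217

-998/217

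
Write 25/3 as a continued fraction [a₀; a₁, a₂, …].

Run the Euclidean algorithm, recording each quotient:
25 = 8·3 + 1, so a_0 = 8
3 = 3·1 + 0, so a_1 = 3

[8; 3]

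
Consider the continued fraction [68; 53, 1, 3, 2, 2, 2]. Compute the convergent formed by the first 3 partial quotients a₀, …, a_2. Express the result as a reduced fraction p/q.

3673/54

Start with 1.
53 + 1/(1/1) = 53 + 1/1 = 54/1
68 + 1/(54/1) = 68 + 1/54 = 3673/54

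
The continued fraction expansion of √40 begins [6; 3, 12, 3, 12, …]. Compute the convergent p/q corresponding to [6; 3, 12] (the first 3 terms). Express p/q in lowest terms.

a_0 = 6: 6/1
a_1 = 3: 19/3
a_2 = 12: 234/37

234/37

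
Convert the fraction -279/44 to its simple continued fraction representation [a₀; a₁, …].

[-7; 1, 1, 1, 14]

Run the Euclidean algorithm, recording each quotient:
-279 ÷ 44 → quotient -7, remainder 29
44 ÷ 29 → quotient 1, remainder 15
29 ÷ 15 → quotient 1, remainder 14
15 ÷ 14 → quotient 1, remainder 1
14 ÷ 1 → quotient 14, remainder 0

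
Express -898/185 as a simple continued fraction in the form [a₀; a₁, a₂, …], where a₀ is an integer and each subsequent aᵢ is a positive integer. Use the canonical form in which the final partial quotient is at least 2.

-898 = -5·185 + 27, so a_0 = -5
185 = 6·27 + 23, so a_1 = 6
27 = 1·23 + 4, so a_2 = 1
23 = 5·4 + 3, so a_3 = 5
4 = 1·3 + 1, so a_4 = 1
3 = 3·1 + 0, so a_5 = 3

[-5; 6, 1, 5, 1, 3]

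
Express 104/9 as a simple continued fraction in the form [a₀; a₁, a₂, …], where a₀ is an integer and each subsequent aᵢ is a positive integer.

⌊104/9⌋ = 11, remainder 5
⌊9/5⌋ = 1, remainder 4
⌊5/4⌋ = 1, remainder 1
⌊4/1⌋ = 4, remainder 0

[11; 1, 1, 4]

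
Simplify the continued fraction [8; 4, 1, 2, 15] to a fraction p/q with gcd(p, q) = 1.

1766/215

Start with 15.
2 + 1/(15/1) = 2 + 1/15 = 31/15
1 + 1/(31/15) = 1 + 15/31 = 46/31
4 + 1/(46/31) = 4 + 31/46 = 215/46
8 + 1/(215/46) = 8 + 46/215 = 1766/215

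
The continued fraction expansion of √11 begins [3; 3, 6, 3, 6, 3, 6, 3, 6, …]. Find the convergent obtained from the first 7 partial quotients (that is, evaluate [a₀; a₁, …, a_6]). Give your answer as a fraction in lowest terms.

Compute successive convergents:
a_0 = 3: 3/1
a_1 = 3: 10/3
a_2 = 6: 63/19
a_3 = 3: 199/60
a_4 = 6: 1257/379
a_5 = 3: 3970/1197
a_6 = 6: 25077/7561

25077/7561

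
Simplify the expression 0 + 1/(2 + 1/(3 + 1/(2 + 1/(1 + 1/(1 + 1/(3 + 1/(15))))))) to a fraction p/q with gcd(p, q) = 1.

932/2139

a_0 = 0: 0/1
a_1 = 2: 1/2
a_2 = 3: 3/7
a_3 = 2: 7/16
a_4 = 1: 10/23
a_5 = 1: 17/39
a_6 = 3: 61/140
a_7 = 15: 932/2139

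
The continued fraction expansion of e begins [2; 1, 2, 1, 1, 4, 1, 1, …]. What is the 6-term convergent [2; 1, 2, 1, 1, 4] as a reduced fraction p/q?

a_0 = 2: 2/1
a_1 = 1: 3/1
a_2 = 2: 8/3
a_3 = 1: 11/4
a_4 = 1: 19/7
a_5 = 4: 87/32

87/32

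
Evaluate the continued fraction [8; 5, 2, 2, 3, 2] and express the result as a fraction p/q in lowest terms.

1727/211

a_0 = 8: 8/1
a_1 = 5: 41/5
a_2 = 2: 90/11
a_3 = 2: 221/27
a_4 = 3: 753/92
a_5 = 2: 1727/211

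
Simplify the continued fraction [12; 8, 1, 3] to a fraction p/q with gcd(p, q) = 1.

Start with 3.
1 + 1/(3/1) = 1 + 1/3 = 4/3
8 + 1/(4/3) = 8 + 3/4 = 35/4
12 + 1/(35/4) = 12 + 4/35 = 424/35

424/35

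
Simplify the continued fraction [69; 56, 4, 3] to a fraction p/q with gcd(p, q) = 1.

Start with 3.
4 + 1/(3/1) = 4 + 1/3 = 13/3
56 + 1/(13/3) = 56 + 3/13 = 731/13
69 + 1/(731/13) = 69 + 13/731 = 50452/731

50452/731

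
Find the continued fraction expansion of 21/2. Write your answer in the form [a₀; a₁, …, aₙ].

Run the Euclidean algorithm, recording each quotient:
21 ÷ 2 → quotient 10, remainder 1
2 ÷ 1 → quotient 2, remainder 0

[10; 2]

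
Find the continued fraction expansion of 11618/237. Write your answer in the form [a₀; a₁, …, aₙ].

11618 = 49·237 + 5, so a_0 = 49
237 = 47·5 + 2, so a_1 = 47
5 = 2·2 + 1, so a_2 = 2
2 = 2·1 + 0, so a_3 = 2

[49; 47, 2, 2]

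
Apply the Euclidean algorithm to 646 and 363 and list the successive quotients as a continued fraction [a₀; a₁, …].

Run the Euclidean algorithm, recording each quotient:
⌊646/363⌋ = 1, remainder 283
⌊363/283⌋ = 1, remainder 80
⌊283/80⌋ = 3, remainder 43
⌊80/43⌋ = 1, remainder 37
⌊43/37⌋ = 1, remainder 6
⌊37/6⌋ = 6, remainder 1
⌊6/1⌋ = 6, remainder 0

[1; 1, 3, 1, 1, 6, 6]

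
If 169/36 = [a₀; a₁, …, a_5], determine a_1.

1

169 ÷ 36 → quotient 4, remainder 25
36 ÷ 25 → quotient 1, remainder 11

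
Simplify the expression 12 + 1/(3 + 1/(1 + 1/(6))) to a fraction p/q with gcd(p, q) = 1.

a_0 = 12: 12/1
a_1 = 3: 37/3
a_2 = 1: 49/4
a_3 = 6: 331/27

331/27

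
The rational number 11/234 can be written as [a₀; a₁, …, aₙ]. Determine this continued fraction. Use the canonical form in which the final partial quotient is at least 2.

11 = 0·234 + 11, so a_0 = 0
234 = 21·11 + 3, so a_1 = 21
11 = 3·3 + 2, so a_2 = 3
3 = 1·2 + 1, so a_3 = 1
2 = 2·1 + 0, so a_4 = 2

[0; 21, 3, 1, 2]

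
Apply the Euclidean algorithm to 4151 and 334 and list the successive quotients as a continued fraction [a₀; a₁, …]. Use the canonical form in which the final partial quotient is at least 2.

[12; 2, 2, 1, 47]

⌊4151/334⌋ = 12, remainder 143
⌊334/143⌋ = 2, remainder 48
⌊143/48⌋ = 2, remainder 47
⌊48/47⌋ = 1, remainder 1
⌊47/1⌋ = 47, remainder 0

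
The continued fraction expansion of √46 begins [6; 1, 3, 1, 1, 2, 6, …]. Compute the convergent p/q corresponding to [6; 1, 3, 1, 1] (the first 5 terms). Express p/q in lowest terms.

Compute successive convergents:
a_0 = 6: 6/1
a_1 = 1: 7/1
a_2 = 3: 27/4
a_3 = 1: 34/5
a_4 = 1: 61/9

61/9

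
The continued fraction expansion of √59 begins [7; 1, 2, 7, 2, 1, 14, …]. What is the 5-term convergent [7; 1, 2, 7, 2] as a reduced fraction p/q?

361/47

Start with 2.
7 + 1/(2/1) = 7 + 1/2 = 15/2
2 + 1/(15/2) = 2 + 2/15 = 32/15
1 + 1/(32/15) = 1 + 15/32 = 47/32
7 + 1/(47/32) = 7 + 32/47 = 361/47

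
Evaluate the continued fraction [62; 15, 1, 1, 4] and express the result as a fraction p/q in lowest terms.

Build up convergents one term at a time:
a_0 = 62: 62/1
a_1 = 15: 931/15
a_2 = 1: 993/16
a_3 = 1: 1924/31
a_4 = 4: 8689/140

8689/140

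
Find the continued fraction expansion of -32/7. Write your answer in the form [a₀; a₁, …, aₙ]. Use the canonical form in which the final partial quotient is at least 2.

⌊-32/7⌋ = -5, remainder 3
⌊7/3⌋ = 2, remainder 1
⌊3/1⌋ = 3, remainder 0

[-5; 2, 3]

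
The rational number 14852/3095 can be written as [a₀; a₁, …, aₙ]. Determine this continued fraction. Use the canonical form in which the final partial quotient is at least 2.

[4; 1, 3, 1, 30, 6, 1, 2]

Repeatedly divide and take the remainder:
14852 ÷ 3095 → quotient 4, remainder 2472
3095 ÷ 2472 → quotient 1, remainder 623
2472 ÷ 623 → quotient 3, remainder 603
623 ÷ 603 → quotient 1, remainder 20
603 ÷ 20 → quotient 30, remainder 3
20 ÷ 3 → quotient 6, remainder 2
3 ÷ 2 → quotient 1, remainder 1
2 ÷ 1 → quotient 2, remainder 0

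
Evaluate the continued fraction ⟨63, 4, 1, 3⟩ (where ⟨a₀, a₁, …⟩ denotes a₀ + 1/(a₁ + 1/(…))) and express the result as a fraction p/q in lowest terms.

Start with 3.
1 + 1/(3/1) = 1 + 1/3 = 4/3
4 + 1/(4/3) = 4 + 3/4 = 19/4
63 + 1/(19/4) = 63 + 4/19 = 1201/19

1201/19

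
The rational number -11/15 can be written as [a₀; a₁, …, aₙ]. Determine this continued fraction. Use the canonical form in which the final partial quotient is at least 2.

[-1; 3, 1, 3]

-11 ÷ 15 → quotient -1, remainder 4
15 ÷ 4 → quotient 3, remainder 3
4 ÷ 3 → quotient 1, remainder 1
3 ÷ 1 → quotient 3, remainder 0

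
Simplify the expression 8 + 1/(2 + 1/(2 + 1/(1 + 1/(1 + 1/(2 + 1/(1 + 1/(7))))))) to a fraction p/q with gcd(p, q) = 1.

2795/332

Start with 7.
1 + 1/(7/1) = 1 + 1/7 = 8/7
2 + 1/(8/7) = 2 + 7/8 = 23/8
1 + 1/(23/8) = 1 + 8/23 = 31/23
1 + 1/(31/23) = 1 + 23/31 = 54/31
2 + 1/(54/31) = 2 + 31/54 = 139/54
2 + 1/(139/54) = 2 + 54/139 = 332/139
8 + 1/(332/139) = 8 + 139/332 = 2795/332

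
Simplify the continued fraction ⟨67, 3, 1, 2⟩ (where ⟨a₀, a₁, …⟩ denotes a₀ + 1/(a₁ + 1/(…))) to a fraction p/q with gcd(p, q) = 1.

740/11

Starting at the tail and folding back:
Start with 2.
1 + 1/(2/1) = 1 + 1/2 = 3/2
3 + 1/(3/2) = 3 + 2/3 = 11/3
67 + 1/(11/3) = 67 + 3/11 = 740/11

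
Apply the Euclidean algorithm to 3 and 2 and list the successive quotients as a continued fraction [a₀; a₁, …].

Repeatedly divide and take the remainder:
3 ÷ 2 → quotient 1, remainder 1
2 ÷ 1 → quotient 2, remainder 0

[1; 2]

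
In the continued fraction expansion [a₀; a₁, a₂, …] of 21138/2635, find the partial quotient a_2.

2

Run the Euclidean algorithm, recording each quotient:
⌊21138/2635⌋ = 8, remainder 58
⌊2635/58⌋ = 45, remainder 25
⌊58/25⌋ = 2, remainder 8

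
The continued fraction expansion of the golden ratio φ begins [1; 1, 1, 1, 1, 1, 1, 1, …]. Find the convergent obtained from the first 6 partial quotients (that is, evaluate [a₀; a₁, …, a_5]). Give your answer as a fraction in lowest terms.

13/8

a_0 = 1: 1/1
a_1 = 1: 2/1
a_2 = 1: 3/2
a_3 = 1: 5/3
a_4 = 1: 8/5
a_5 = 1: 13/8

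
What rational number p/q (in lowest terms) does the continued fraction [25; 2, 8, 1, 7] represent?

3821/150

Start with 7.
1 + 1/(7/1) = 1 + 1/7 = 8/7
8 + 1/(8/7) = 8 + 7/8 = 71/8
2 + 1/(71/8) = 2 + 8/71 = 150/71
25 + 1/(150/71) = 25 + 71/150 = 3821/150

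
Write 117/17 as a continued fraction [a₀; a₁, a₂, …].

Run the Euclidean algorithm, recording each quotient:
⌊117/17⌋ = 6, remainder 15
⌊17/15⌋ = 1, remainder 2
⌊15/2⌋ = 7, remainder 1
⌊2/1⌋ = 2, remainder 0

[6; 1, 7, 2]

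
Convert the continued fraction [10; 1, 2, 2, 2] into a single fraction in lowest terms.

Compute successive convergents:
a_0 = 10: 10/1
a_1 = 1: 11/1
a_2 = 2: 32/3
a_3 = 2: 75/7
a_4 = 2: 182/17

182/17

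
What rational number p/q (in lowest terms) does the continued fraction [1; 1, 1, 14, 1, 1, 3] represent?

320/211

a_0 = 1: 1/1
a_1 = 1: 2/1
a_2 = 1: 3/2
a_3 = 14: 44/29
a_4 = 1: 47/31
a_5 = 1: 91/60
a_6 = 3: 320/211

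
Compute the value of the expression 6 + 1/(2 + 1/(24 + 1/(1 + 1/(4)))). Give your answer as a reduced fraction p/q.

a_0 = 6: 6/1
a_1 = 2: 13/2
a_2 = 24: 318/49
a_3 = 1: 331/51
a_4 = 4: 1642/253

1642/253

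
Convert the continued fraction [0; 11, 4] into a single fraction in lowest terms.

4/45

a_0 = 0: 0/1
a_1 = 11: 1/11
a_2 = 4: 4/45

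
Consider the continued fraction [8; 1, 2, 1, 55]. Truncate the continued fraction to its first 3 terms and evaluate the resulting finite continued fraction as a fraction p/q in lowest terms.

Starting at the tail and folding back:
Start with 2.
1 + 1/(2/1) = 1 + 1/2 = 3/2
8 + 1/(3/2) = 8 + 2/3 = 26/3

26/3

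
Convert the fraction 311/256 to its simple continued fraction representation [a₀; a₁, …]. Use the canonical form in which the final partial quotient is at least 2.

[1; 4, 1, 1, 1, 8, 2]

311 ÷ 256 → quotient 1, remainder 55
256 ÷ 55 → quotient 4, remainder 36
55 ÷ 36 → quotient 1, remainder 19
36 ÷ 19 → quotient 1, remainder 17
19 ÷ 17 → quotient 1, remainder 2
17 ÷ 2 → quotient 8, remainder 1
2 ÷ 1 → quotient 2, remainder 0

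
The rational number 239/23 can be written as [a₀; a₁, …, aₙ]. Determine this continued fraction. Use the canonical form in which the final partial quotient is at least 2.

239 = 10·23 + 9, so a_0 = 10
23 = 2·9 + 5, so a_1 = 2
9 = 1·5 + 4, so a_2 = 1
5 = 1·4 + 1, so a_3 = 1
4 = 4·1 + 0, so a_4 = 4

[10; 2, 1, 1, 4]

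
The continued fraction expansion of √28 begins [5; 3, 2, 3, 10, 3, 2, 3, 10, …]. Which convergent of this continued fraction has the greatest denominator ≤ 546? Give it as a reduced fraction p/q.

1307/247

List convergents until the denominator exceeds the bound:
a_0 = 5: 5/1  (≤ bound)
a_1 = 3: 16/3  (≤ bound)
a_2 = 2: 37/7  (≤ bound)
a_3 = 3: 127/24  (≤ bound)
a_4 = 10: 1307/247  (≤ bound)
a_5 = 3: 4048/765  (> 546, stop)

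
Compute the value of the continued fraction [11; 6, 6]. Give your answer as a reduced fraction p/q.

413/37

Start with 6.
6 + 1/(6/1) = 6 + 1/6 = 37/6
11 + 1/(37/6) = 11 + 6/37 = 413/37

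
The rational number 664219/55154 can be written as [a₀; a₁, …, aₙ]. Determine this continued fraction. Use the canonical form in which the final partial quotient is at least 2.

[12; 23, 3, 1, 4, 2, 56]

664219 = 12·55154 + 2371, so a_0 = 12
55154 = 23·2371 + 621, so a_1 = 23
2371 = 3·621 + 508, so a_2 = 3
621 = 1·508 + 113, so a_3 = 1
508 = 4·113 + 56, so a_4 = 4
113 = 2·56 + 1, so a_5 = 2
56 = 56·1 + 0, so a_6 = 56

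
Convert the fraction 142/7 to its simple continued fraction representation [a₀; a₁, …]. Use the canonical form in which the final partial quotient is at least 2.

[20; 3, 2]

Repeatedly divide and take the remainder:
⌊142/7⌋ = 20, remainder 2
⌊7/2⌋ = 3, remainder 1
⌊2/1⌋ = 2, remainder 0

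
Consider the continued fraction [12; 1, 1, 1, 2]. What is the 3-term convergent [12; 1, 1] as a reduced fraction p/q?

a_0 = 12: 12/1
a_1 = 1: 13/1
a_2 = 1: 25/2

25/2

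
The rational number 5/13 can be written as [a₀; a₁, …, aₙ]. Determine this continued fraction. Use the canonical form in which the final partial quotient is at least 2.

Run the Euclidean algorithm, recording each quotient:
5 ÷ 13 → quotient 0, remainder 5
13 ÷ 5 → quotient 2, remainder 3
5 ÷ 3 → quotient 1, remainder 2
3 ÷ 2 → quotient 1, remainder 1
2 ÷ 1 → quotient 2, remainder 0

[0; 2, 1, 1, 2]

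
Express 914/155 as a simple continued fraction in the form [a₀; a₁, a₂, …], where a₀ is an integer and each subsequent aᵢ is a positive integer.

[5; 1, 8, 1, 2, 5]

⌊914/155⌋ = 5, remainder 139
⌊155/139⌋ = 1, remainder 16
⌊139/16⌋ = 8, remainder 11
⌊16/11⌋ = 1, remainder 5
⌊11/5⌋ = 2, remainder 1
⌊5/1⌋ = 5, remainder 0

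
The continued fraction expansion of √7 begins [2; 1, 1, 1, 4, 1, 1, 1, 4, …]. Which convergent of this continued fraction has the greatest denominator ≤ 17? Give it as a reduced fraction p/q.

45/17

List convergents until the denominator exceeds the bound:
a_0 = 2: 2/1  (≤ bound)
a_1 = 1: 3/1  (≤ bound)
a_2 = 1: 5/2  (≤ bound)
a_3 = 1: 8/3  (≤ bound)
a_4 = 4: 37/14  (≤ bound)
a_5 = 1: 45/17  (≤ bound)
a_6 = 1: 82/31  (> 17, stop)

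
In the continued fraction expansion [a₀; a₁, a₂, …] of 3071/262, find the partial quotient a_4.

1

Repeatedly divide and take the remainder:
3071 = 11·262 + 189, so a_0 = 11
262 = 1·189 + 73, so a_1 = 1
189 = 2·73 + 43, so a_2 = 2
73 = 1·43 + 30, so a_3 = 1
43 = 1·30 + 13, so a_4 = 1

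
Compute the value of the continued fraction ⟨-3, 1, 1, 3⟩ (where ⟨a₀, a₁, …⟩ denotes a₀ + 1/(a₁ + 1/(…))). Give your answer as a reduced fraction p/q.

-17/7

Use the convergent recurrence hₖ = aₖ·hₖ₋₁ + hₖ₋₂ (and likewise for the denominators kₖ):
a_0 = -3: -3/1
a_1 = 1: -2/1
a_2 = 1: -5/2
a_3 = 3: -17/7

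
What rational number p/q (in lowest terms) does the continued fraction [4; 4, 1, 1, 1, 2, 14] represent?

Compute successive convergents:
a_0 = 4: 4/1
a_1 = 4: 17/4
a_2 = 1: 21/5
a_3 = 1: 38/9
a_4 = 1: 59/14
a_5 = 2: 156/37
a_6 = 14: 2243/532

2243/532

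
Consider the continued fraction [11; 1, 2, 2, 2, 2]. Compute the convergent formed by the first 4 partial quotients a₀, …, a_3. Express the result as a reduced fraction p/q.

82/7

a_0 = 11: 11/1
a_1 = 1: 12/1
a_2 = 2: 35/3
a_3 = 2: 82/7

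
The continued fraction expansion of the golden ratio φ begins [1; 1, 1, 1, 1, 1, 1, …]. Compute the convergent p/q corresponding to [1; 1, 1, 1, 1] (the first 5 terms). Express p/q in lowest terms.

Start with 1.
1 + 1/(1/1) = 1 + 1/1 = 2/1
1 + 1/(2/1) = 1 + 1/2 = 3/2
1 + 1/(3/2) = 1 + 2/3 = 5/3
1 + 1/(5/3) = 1 + 3/5 = 8/5

8/5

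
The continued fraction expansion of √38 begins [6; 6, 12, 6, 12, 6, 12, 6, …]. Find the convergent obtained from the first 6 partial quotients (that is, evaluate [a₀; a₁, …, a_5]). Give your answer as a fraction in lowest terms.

Start with 6.
12 + 1/(6/1) = 12 + 1/6 = 73/6
6 + 1/(73/6) = 6 + 6/73 = 444/73
12 + 1/(444/73) = 12 + 73/444 = 5401/444
6 + 1/(5401/444) = 6 + 444/5401 = 32850/5401
6 + 1/(32850/5401) = 6 + 5401/32850 = 202501/32850

202501/32850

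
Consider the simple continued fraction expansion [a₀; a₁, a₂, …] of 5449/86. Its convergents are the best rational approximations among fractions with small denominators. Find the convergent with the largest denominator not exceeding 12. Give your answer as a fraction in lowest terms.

697/11

a_0 = 63: 63/1  (≤ bound)
a_1 = 2: 127/2  (≤ bound)
a_2 = 1: 190/3  (≤ bound)
a_3 = 3: 697/11  (≤ bound)
a_4 = 2: 1584/25  (> 12, stop)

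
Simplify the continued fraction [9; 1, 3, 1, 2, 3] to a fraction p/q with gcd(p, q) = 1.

460/47

a_0 = 9: 9/1
a_1 = 1: 10/1
a_2 = 3: 39/4
a_3 = 1: 49/5
a_4 = 2: 137/14
a_5 = 3: 460/47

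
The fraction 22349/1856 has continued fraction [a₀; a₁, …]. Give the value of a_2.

9

⌊22349/1856⌋ = 12, remainder 77
⌊1856/77⌋ = 24, remainder 8
⌊77/8⌋ = 9, remainder 5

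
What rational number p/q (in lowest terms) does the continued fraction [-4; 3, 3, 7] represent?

Compute successive convergents:
a_0 = -4: -4/1
a_1 = 3: -11/3
a_2 = 3: -37/10
a_3 = 7: -270/73

-270/73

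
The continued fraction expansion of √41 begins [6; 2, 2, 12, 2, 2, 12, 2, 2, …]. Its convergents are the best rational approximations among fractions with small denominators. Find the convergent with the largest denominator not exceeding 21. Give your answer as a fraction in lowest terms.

List convergents until the denominator exceeds the bound:
a_0 = 6: 6/1  (≤ bound)
a_1 = 2: 13/2  (≤ bound)
a_2 = 2: 32/5  (≤ bound)
a_3 = 12: 397/62  (> 21, stop)

32/5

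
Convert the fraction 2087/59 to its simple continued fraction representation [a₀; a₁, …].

[35; 2, 1, 2, 7]

Run the Euclidean algorithm, recording each quotient:
2087 = 35·59 + 22, so a_0 = 35
59 = 2·22 + 15, so a_1 = 2
22 = 1·15 + 7, so a_2 = 1
15 = 2·7 + 1, so a_3 = 2
7 = 7·1 + 0, so a_4 = 7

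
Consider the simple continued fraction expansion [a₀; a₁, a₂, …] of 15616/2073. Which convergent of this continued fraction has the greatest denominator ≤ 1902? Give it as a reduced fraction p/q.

6953/923

a_0 = 7: 7/1  (≤ bound)
a_1 = 1: 8/1  (≤ bound)
a_2 = 1: 15/2  (≤ bound)
a_3 = 7: 113/15  (≤ bound)
a_4 = 15: 1710/227  (≤ bound)
a_5 = 4: 6953/923  (≤ bound)
a_6 = 2: 15616/2073  (> 1902, stop)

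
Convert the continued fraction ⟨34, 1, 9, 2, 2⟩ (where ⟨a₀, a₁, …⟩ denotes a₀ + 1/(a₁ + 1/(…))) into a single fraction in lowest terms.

1815/52

Start with 2.
2 + 1/(2/1) = 2 + 1/2 = 5/2
9 + 1/(5/2) = 9 + 2/5 = 47/5
1 + 1/(47/5) = 1 + 5/47 = 52/47
34 + 1/(52/47) = 34 + 47/52 = 1815/52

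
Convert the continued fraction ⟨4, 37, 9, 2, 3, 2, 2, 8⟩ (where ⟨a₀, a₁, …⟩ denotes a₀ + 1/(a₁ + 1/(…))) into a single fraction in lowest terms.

462467/114843

Start with 8.
2 + 1/(8/1) = 2 + 1/8 = 17/8
2 + 1/(17/8) = 2 + 8/17 = 42/17
3 + 1/(42/17) = 3 + 17/42 = 143/42
2 + 1/(143/42) = 2 + 42/143 = 328/143
9 + 1/(328/143) = 9 + 143/328 = 3095/328
37 + 1/(3095/328) = 37 + 328/3095 = 114843/3095
4 + 1/(114843/3095) = 4 + 3095/114843 = 462467/114843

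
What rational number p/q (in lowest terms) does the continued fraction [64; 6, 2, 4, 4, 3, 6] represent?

320968/5003

Start with 6.
3 + 1/(6/1) = 3 + 1/6 = 19/6
4 + 1/(19/6) = 4 + 6/19 = 82/19
4 + 1/(82/19) = 4 + 19/82 = 347/82
2 + 1/(347/82) = 2 + 82/347 = 776/347
6 + 1/(776/347) = 6 + 347/776 = 5003/776
64 + 1/(5003/776) = 64 + 776/5003 = 320968/5003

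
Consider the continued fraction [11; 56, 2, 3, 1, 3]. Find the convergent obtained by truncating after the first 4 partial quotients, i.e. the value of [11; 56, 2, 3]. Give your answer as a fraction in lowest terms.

a_0 = 11: 11/1
a_1 = 56: 617/56
a_2 = 2: 1245/113
a_3 = 3: 4352/395

4352/395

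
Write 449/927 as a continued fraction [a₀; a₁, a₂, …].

449 = 0·927 + 449, so a_0 = 0
927 = 2·449 + 29, so a_1 = 2
449 = 15·29 + 14, so a_2 = 15
29 = 2·14 + 1, so a_3 = 2
14 = 14·1 + 0, so a_4 = 14

[0; 2, 15, 2, 14]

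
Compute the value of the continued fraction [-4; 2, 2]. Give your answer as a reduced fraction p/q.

-18/5

Starting at the tail and folding back:
Start with 2.
2 + 1/(2/1) = 2 + 1/2 = 5/2
-4 + 1/(5/2) = -4 + 2/5 = -18/5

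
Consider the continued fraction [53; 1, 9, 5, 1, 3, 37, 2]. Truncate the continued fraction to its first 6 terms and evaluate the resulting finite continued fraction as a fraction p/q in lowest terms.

12613/234

Work from the innermost term outward:
Start with 3.
1 + 1/(3/1) = 1 + 1/3 = 4/3
5 + 1/(4/3) = 5 + 3/4 = 23/4
9 + 1/(23/4) = 9 + 4/23 = 211/23
1 + 1/(211/23) = 1 + 23/211 = 234/211
53 + 1/(234/211) = 53 + 211/234 = 12613/234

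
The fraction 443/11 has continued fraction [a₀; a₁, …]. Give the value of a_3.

Run the Euclidean algorithm, recording each quotient:
443 = 40·11 + 3, so a_0 = 40
11 = 3·3 + 2, so a_1 = 3
3 = 1·2 + 1, so a_2 = 1
2 = 2·1 + 0, so a_3 = 2

2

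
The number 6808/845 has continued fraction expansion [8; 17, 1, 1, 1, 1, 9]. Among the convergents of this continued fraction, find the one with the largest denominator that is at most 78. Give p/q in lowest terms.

List convergents until the denominator exceeds the bound:
a_0 = 8: 8/1  (≤ bound)
a_1 = 17: 137/17  (≤ bound)
a_2 = 1: 145/18  (≤ bound)
a_3 = 1: 282/35  (≤ bound)
a_4 = 1: 427/53  (≤ bound)
a_5 = 1: 709/88  (> 78, stop)

427/53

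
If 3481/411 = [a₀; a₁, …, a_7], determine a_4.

3481 = 8·411 + 193, so a_0 = 8
411 = 2·193 + 25, so a_1 = 2
193 = 7·25 + 18, so a_2 = 7
25 = 1·18 + 7, so a_3 = 1
18 = 2·7 + 4, so a_4 = 2

2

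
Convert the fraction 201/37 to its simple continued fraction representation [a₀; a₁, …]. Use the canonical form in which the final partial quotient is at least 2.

[5; 2, 3, 5]

201 ÷ 37 → quotient 5, remainder 16
37 ÷ 16 → quotient 2, remainder 5
16 ÷ 5 → quotient 3, remainder 1
5 ÷ 1 → quotient 5, remainder 0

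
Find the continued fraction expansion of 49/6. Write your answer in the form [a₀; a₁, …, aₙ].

Run the Euclidean algorithm, recording each quotient:
⌊49/6⌋ = 8, remainder 1
⌊6/1⌋ = 6, remainder 0

[8; 6]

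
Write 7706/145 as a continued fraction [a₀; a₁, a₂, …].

[53; 6, 1, 9, 2]

Apply division with remainder until the remainder is 0:
7706 = 53·145 + 21, so a_0 = 53
145 = 6·21 + 19, so a_1 = 6
21 = 1·19 + 2, so a_2 = 1
19 = 9·2 + 1, so a_3 = 9
2 = 2·1 + 0, so a_4 = 2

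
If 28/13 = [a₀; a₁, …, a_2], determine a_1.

6

28 = 2·13 + 2, so a_0 = 2
13 = 6·2 + 1, so a_1 = 6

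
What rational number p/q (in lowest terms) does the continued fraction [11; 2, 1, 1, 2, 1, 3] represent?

763/67

Collapse the nested fraction from the inside out:
Start with 3.
1 + 1/(3/1) = 1 + 1/3 = 4/3
2 + 1/(4/3) = 2 + 3/4 = 11/4
1 + 1/(11/4) = 1 + 4/11 = 15/11
1 + 1/(15/11) = 1 + 11/15 = 26/15
2 + 1/(26/15) = 2 + 15/26 = 67/26
11 + 1/(67/26) = 11 + 26/67 = 763/67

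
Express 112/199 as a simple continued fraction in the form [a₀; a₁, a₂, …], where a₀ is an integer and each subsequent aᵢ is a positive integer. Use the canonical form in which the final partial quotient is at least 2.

[0; 1, 1, 3, 2, 12]

Apply division with remainder until the remainder is 0:
⌊112/199⌋ = 0, remainder 112
⌊199/112⌋ = 1, remainder 87
⌊112/87⌋ = 1, remainder 25
⌊87/25⌋ = 3, remainder 12
⌊25/12⌋ = 2, remainder 1
⌊12/1⌋ = 12, remainder 0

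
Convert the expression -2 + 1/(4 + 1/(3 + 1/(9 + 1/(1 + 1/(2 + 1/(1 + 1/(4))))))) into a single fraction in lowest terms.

Compute successive convergents:
a_0 = -2: -2/1
a_1 = 4: -7/4
a_2 = 3: -23/13
a_3 = 9: -214/121
a_4 = 1: -237/134
a_5 = 2: -688/389
a_6 = 1: -925/523
a_7 = 4: -4388/2481

-4388/2481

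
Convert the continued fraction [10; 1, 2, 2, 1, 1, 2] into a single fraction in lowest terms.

471/44

Start with 2.
1 + 1/(2/1) = 1 + 1/2 = 3/2
1 + 1/(3/2) = 1 + 2/3 = 5/3
2 + 1/(5/3) = 2 + 3/5 = 13/5
2 + 1/(13/5) = 2 + 5/13 = 31/13
1 + 1/(31/13) = 1 + 13/31 = 44/31
10 + 1/(44/31) = 10 + 31/44 = 471/44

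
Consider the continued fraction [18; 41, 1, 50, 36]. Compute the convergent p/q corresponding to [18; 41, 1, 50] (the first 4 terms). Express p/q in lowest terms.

a_0 = 18: 18/1
a_1 = 41: 739/41
a_2 = 1: 757/42
a_3 = 50: 38589/2141

38589/2141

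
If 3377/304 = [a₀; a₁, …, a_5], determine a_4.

2

3377 = 11·304 + 33, so a_0 = 11
304 = 9·33 + 7, so a_1 = 9
33 = 4·7 + 5, so a_2 = 4
7 = 1·5 + 2, so a_3 = 1
5 = 2·2 + 1, so a_4 = 2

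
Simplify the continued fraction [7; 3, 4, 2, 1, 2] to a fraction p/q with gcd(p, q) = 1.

826/113

a_0 = 7: 7/1
a_1 = 3: 22/3
a_2 = 4: 95/13
a_3 = 2: 212/29
a_4 = 1: 307/42
a_5 = 2: 826/113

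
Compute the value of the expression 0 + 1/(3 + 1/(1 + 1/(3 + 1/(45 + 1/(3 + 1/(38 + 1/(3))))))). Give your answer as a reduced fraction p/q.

63448/238017

Collapse the nested fraction from the inside out:
Start with 3.
38 + 1/(3/1) = 38 + 1/3 = 115/3
3 + 1/(115/3) = 3 + 3/115 = 348/115
45 + 1/(348/115) = 45 + 115/348 = 15775/348
3 + 1/(15775/348) = 3 + 348/15775 = 47673/15775
1 + 1/(47673/15775) = 1 + 15775/47673 = 63448/47673
3 + 1/(63448/47673) = 3 + 47673/63448 = 238017/63448
0 + 1/(238017/63448) = 0 + 63448/238017 = 63448/238017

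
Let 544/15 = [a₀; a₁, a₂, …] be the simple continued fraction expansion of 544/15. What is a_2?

Apply division with remainder until the remainder is 0:
544 = 36·15 + 4, so a_0 = 36
15 = 3·4 + 3, so a_1 = 3
4 = 1·3 + 1, so a_2 = 1

1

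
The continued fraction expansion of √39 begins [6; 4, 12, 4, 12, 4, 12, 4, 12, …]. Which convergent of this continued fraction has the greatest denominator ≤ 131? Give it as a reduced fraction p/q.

List convergents until the denominator exceeds the bound:
a_0 = 6: 6/1  (≤ bound)
a_1 = 4: 25/4  (≤ bound)
a_2 = 12: 306/49  (≤ bound)
a_3 = 4: 1249/200  (> 131, stop)

306/49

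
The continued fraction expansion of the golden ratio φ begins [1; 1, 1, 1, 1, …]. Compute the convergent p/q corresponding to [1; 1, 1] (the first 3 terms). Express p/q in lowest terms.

Use the convergent recurrence hₖ = aₖ·hₖ₋₁ + hₖ₋₂ (and likewise for the denominators kₖ):
a_0 = 1: 1/1
a_1 = 1: 2/1
a_2 = 1: 3/2

3/2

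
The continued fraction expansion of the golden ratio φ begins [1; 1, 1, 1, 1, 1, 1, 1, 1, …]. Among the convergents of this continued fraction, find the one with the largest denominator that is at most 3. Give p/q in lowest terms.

5/3

a_0 = 1: 1/1  (≤ bound)
a_1 = 1: 2/1  (≤ bound)
a_2 = 1: 3/2  (≤ bound)
a_3 = 1: 5/3  (≤ bound)
a_4 = 1: 8/5  (> 3, stop)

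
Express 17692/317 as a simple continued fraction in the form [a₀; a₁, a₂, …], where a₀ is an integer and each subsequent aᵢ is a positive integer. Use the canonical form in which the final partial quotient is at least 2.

Apply division with remainder until the remainder is 0:
⌊17692/317⌋ = 55, remainder 257
⌊317/257⌋ = 1, remainder 60
⌊257/60⌋ = 4, remainder 17
⌊60/17⌋ = 3, remainder 9
⌊17/9⌋ = 1, remainder 8
⌊9/8⌋ = 1, remainder 1
⌊8/1⌋ = 8, remainder 0

[55; 1, 4, 3, 1, 1, 8]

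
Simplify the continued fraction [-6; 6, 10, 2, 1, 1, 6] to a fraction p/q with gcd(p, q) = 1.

-12203/2091

a_0 = -6: -6/1
a_1 = 6: -35/6
a_2 = 10: -356/61
a_3 = 2: -747/128
a_4 = 1: -1103/189
a_5 = 1: -1850/317
a_6 = 6: -12203/2091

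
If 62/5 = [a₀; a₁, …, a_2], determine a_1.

2

Run the Euclidean algorithm, recording each quotient:
62 ÷ 5 → quotient 12, remainder 2
5 ÷ 2 → quotient 2, remainder 1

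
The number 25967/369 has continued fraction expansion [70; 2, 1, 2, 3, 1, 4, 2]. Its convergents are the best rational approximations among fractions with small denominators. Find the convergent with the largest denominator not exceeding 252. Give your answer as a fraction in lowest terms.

a_0 = 70: 70/1  (≤ bound)
a_1 = 2: 141/2  (≤ bound)
a_2 = 1: 211/3  (≤ bound)
a_3 = 2: 563/8  (≤ bound)
a_4 = 3: 1900/27  (≤ bound)
a_5 = 1: 2463/35  (≤ bound)
a_6 = 4: 11752/167  (≤ bound)
a_7 = 2: 25967/369  (> 252, stop)

11752/167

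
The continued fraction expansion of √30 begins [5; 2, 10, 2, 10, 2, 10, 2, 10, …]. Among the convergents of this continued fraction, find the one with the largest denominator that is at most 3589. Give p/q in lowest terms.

a_0 = 5: 5/1  (≤ bound)
a_1 = 2: 11/2  (≤ bound)
a_2 = 10: 115/21  (≤ bound)
a_3 = 2: 241/44  (≤ bound)
a_4 = 10: 2525/461  (≤ bound)
a_5 = 2: 5291/966  (≤ bound)
a_6 = 10: 55435/10121  (> 3589, stop)

5291/966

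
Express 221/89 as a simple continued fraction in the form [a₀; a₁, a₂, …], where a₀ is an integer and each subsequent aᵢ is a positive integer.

[2; 2, 14, 3]

Run the Euclidean algorithm, recording each quotient:
221 = 2·89 + 43, so a_0 = 2
89 = 2·43 + 3, so a_1 = 2
43 = 14·3 + 1, so a_2 = 14
3 = 3·1 + 0, so a_3 = 3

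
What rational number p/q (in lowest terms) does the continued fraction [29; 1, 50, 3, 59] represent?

273932/9137

a_0 = 29: 29/1
a_1 = 1: 30/1
a_2 = 50: 1529/51
a_3 = 3: 4617/154
a_4 = 59: 273932/9137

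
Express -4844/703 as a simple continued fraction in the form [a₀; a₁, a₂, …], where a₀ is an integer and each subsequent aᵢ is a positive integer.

-4844 ÷ 703 → quotient -7, remainder 77
703 ÷ 77 → quotient 9, remainder 10
77 ÷ 10 → quotient 7, remainder 7
10 ÷ 7 → quotient 1, remainder 3
7 ÷ 3 → quotient 2, remainder 1
3 ÷ 1 → quotient 3, remainder 0

[-7; 9, 7, 1, 2, 3]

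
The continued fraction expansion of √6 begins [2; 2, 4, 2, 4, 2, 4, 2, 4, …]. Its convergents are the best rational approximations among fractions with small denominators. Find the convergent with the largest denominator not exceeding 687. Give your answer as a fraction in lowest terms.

485/198

a_0 = 2: 2/1  (≤ bound)
a_1 = 2: 5/2  (≤ bound)
a_2 = 4: 22/9  (≤ bound)
a_3 = 2: 49/20  (≤ bound)
a_4 = 4: 218/89  (≤ bound)
a_5 = 2: 485/198  (≤ bound)
a_6 = 4: 2158/881  (> 687, stop)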